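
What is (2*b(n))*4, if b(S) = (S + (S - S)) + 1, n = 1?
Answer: 16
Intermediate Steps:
b(S) = 1 + S (b(S) = (S + 0) + 1 = S + 1 = 1 + S)
(2*b(n))*4 = (2*(1 + 1))*4 = (2*2)*4 = 4*4 = 16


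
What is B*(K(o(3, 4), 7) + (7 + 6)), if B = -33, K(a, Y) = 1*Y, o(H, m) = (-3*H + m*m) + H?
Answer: -660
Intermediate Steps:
o(H, m) = m² - 2*H (o(H, m) = (-3*H + m²) + H = (m² - 3*H) + H = m² - 2*H)
K(a, Y) = Y
B*(K(o(3, 4), 7) + (7 + 6)) = -33*(7 + (7 + 6)) = -33*(7 + 13) = -33*20 = -660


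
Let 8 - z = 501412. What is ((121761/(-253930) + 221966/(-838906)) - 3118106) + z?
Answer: -385520243571587823/106511700290 ≈ -3.6195e+6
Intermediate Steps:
z = -501404 (z = 8 - 1*501412 = 8 - 501412 = -501404)
((121761/(-253930) + 221966/(-838906)) - 3118106) + z = ((121761/(-253930) + 221966/(-838906)) - 3118106) - 501404 = ((121761*(-1/253930) + 221966*(-1/838906)) - 3118106) - 501404 = ((-121761/253930 - 110983/419453) - 3118106) - 501404 = (-79254929923/106511700290 - 3118106) - 501404 = -332114850999380663/106511700290 - 501404 = -385520243571587823/106511700290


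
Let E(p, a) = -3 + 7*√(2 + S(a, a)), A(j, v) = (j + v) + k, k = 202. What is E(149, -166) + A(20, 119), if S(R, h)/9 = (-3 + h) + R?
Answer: 338 + 7*I*√3013 ≈ 338.0 + 384.24*I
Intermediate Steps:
S(R, h) = -27 + 9*R + 9*h (S(R, h) = 9*((-3 + h) + R) = 9*(-3 + R + h) = -27 + 9*R + 9*h)
A(j, v) = 202 + j + v (A(j, v) = (j + v) + 202 = 202 + j + v)
E(p, a) = -3 + 7*√(-25 + 18*a) (E(p, a) = -3 + 7*√(2 + (-27 + 9*a + 9*a)) = -3 + 7*√(2 + (-27 + 18*a)) = -3 + 7*√(-25 + 18*a))
E(149, -166) + A(20, 119) = (-3 + 7*√(-25 + 18*(-166))) + (202 + 20 + 119) = (-3 + 7*√(-25 - 2988)) + 341 = (-3 + 7*√(-3013)) + 341 = (-3 + 7*(I*√3013)) + 341 = (-3 + 7*I*√3013) + 341 = 338 + 7*I*√3013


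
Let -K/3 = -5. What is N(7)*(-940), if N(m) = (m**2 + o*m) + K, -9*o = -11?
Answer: -613820/9 ≈ -68202.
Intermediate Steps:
K = 15 (K = -3*(-5) = 15)
o = 11/9 (o = -1/9*(-11) = 11/9 ≈ 1.2222)
N(m) = 15 + m**2 + 11*m/9 (N(m) = (m**2 + 11*m/9) + 15 = 15 + m**2 + 11*m/9)
N(7)*(-940) = (15 + 7**2 + (11/9)*7)*(-940) = (15 + 49 + 77/9)*(-940) = (653/9)*(-940) = -613820/9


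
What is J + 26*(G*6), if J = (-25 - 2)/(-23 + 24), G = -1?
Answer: -183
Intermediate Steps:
J = -27 (J = -27/1 = -27*1 = -27)
J + 26*(G*6) = -27 + 26*(-1*6) = -27 + 26*(-6) = -27 - 156 = -183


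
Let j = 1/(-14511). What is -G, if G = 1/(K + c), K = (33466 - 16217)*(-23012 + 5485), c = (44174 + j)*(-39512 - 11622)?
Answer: 21/53783447245 ≈ 3.9045e-10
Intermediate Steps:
j = -1/14511 ≈ -6.8913e-5
c = -47434659562/21 (c = (44174 - 1/14511)*(-39512 - 11622) = (641008913/14511)*(-51134) = -47434659562/21 ≈ -2.2588e+9)
K = -302323223 (K = 17249*(-17527) = -302323223)
G = -21/53783447245 (G = 1/(-302323223 - 47434659562/21) = 1/(-53783447245/21) = -21/53783447245 ≈ -3.9045e-10)
-G = -1*(-21/53783447245) = 21/53783447245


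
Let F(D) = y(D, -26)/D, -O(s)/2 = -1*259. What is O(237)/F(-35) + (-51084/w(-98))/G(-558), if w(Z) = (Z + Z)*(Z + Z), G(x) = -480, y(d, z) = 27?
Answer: -27859168261/41489280 ≈ -671.48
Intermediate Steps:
O(s) = 518 (O(s) = -(-2)*259 = -2*(-259) = 518)
F(D) = 27/D
w(Z) = 4*Z² (w(Z) = (2*Z)*(2*Z) = 4*Z²)
O(237)/F(-35) + (-51084/w(-98))/G(-558) = 518/((27/(-35))) - 51084/(4*(-98)²)/(-480) = 518/((27*(-1/35))) - 51084/(4*9604)*(-1/480) = 518/(-27/35) - 51084/38416*(-1/480) = 518*(-35/27) - 51084*1/38416*(-1/480) = -18130/27 - 12771/9604*(-1/480) = -18130/27 + 4257/1536640 = -27859168261/41489280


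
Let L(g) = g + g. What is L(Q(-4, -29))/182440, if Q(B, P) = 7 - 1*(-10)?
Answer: 17/91220 ≈ 0.00018636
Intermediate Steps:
Q(B, P) = 17 (Q(B, P) = 7 + 10 = 17)
L(g) = 2*g
L(Q(-4, -29))/182440 = (2*17)/182440 = 34*(1/182440) = 17/91220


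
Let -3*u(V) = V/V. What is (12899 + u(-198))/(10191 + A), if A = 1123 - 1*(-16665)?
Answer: 5528/11991 ≈ 0.46101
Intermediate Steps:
A = 17788 (A = 1123 + 16665 = 17788)
u(V) = -⅓ (u(V) = -V/(3*V) = -⅓*1 = -⅓)
(12899 + u(-198))/(10191 + A) = (12899 - ⅓)/(10191 + 17788) = (38696/3)/27979 = (38696/3)*(1/27979) = 5528/11991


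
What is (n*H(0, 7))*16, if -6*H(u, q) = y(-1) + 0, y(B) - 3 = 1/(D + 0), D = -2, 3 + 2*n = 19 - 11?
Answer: -50/3 ≈ -16.667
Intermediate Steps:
n = 5/2 (n = -3/2 + (19 - 11)/2 = -3/2 + (1/2)*8 = -3/2 + 4 = 5/2 ≈ 2.5000)
y(B) = 5/2 (y(B) = 3 + 1/(-2 + 0) = 3 + 1/(-2) = 3 - 1/2 = 5/2)
H(u, q) = -5/12 (H(u, q) = -(5/2 + 0)/6 = -1/6*5/2 = -5/12)
(n*H(0, 7))*16 = ((5/2)*(-5/12))*16 = -25/24*16 = -50/3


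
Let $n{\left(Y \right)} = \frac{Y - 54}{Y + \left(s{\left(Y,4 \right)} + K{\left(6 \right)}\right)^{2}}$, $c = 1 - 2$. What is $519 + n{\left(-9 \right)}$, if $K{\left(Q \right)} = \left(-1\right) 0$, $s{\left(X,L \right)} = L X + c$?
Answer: $\frac{705777}{1360} \approx 518.95$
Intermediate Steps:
$c = -1$
$s{\left(X,L \right)} = -1 + L X$ ($s{\left(X,L \right)} = L X - 1 = -1 + L X$)
$K{\left(Q \right)} = 0$
$n{\left(Y \right)} = \frac{-54 + Y}{Y + \left(-1 + 4 Y\right)^{2}}$ ($n{\left(Y \right)} = \frac{Y - 54}{Y + \left(\left(-1 + 4 Y\right) + 0\right)^{2}} = \frac{-54 + Y}{Y + \left(-1 + 4 Y\right)^{2}}$)
$519 + n{\left(-9 \right)} = 519 + \frac{-54 - 9}{-9 + \left(-1 + 4 \left(-9\right)\right)^{2}} = 519 + \frac{1}{-9 + \left(-1 - 36\right)^{2}} \left(-63\right) = 519 + \frac{1}{-9 + \left(-37\right)^{2}} \left(-63\right) = 519 + \frac{1}{-9 + 1369} \left(-63\right) = 519 + \frac{1}{1360} \left(-63\right) = 519 - \frac{63}{1360} = \frac{705777}{1360}$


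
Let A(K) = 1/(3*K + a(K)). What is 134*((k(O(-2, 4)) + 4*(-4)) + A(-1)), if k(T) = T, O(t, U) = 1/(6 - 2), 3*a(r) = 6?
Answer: -4489/2 ≈ -2244.5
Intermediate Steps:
a(r) = 2 (a(r) = (1/3)*6 = 2)
O(t, U) = 1/4
A(K) = 1/(2 + 3*K) (A(K) = 1/(3*K + 2) = 1/(2 + 3*K))
134*((k(O(-2, 4)) + 4*(-4)) + A(-1)) = 134*((1/4 + 4*(-4)) + 1/(2 + 3*(-1))) = 134*((1/4 - 16) + 1/(2 - 3)) = 134*(-63/4 + 1/(-1)) = 134*(-63/4 - 1) = 134*(-67/4) = -4489/2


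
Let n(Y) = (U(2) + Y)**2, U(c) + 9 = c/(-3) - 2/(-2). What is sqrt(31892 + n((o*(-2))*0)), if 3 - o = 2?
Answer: 2*sqrt(71926)/3 ≈ 178.79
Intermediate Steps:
o = 1 (o = 3 - 1*2 = 3 - 2 = 1)
U(c) = -8 - c/3 (U(c) = -9 + (c/(-3) - 2/(-2)) = -9 + (c*(-1/3) - 2*(-1/2)) = -9 + (-c/3 + 1) = -9 + (1 - c/3) = -8 - c/3)
n(Y) = (-26/3 + Y)**2 (n(Y) = ((-8 - 1/3*2) + Y)**2 = ((-8 - 2/3) + Y)**2 = (-26/3 + Y)**2)
sqrt(31892 + n((o*(-2))*0)) = sqrt(31892 + (-26 + 3*((1*(-2))*0))**2/9) = sqrt(31892 + (-26 + 3*(-2*0))**2/9) = sqrt(31892 + (-26 + 3*0)**2/9) = sqrt(31892 + (-26 + 0)**2/9) = sqrt(31892 + (1/9)*(-26)**2) = sqrt(31892 + (1/9)*676) = sqrt(31892 + 676/9) = sqrt(287704/9) = 2*sqrt(71926)/3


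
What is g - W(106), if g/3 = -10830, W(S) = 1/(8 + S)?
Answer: -3703861/114 ≈ -32490.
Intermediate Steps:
g = -32490 (g = 3*(-10830) = -32490)
g - W(106) = -32490 - 1/(8 + 106) = -32490 - 1/114 = -3703861/114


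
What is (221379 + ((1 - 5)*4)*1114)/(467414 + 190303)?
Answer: 203555/657717 ≈ 0.30949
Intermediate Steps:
(221379 + ((1 - 5)*4)*1114)/(467414 + 190303) = (221379 - 4*4*1114)/657717 = (221379 - 16*1114)*(1/657717) = (221379 - 17824)*(1/657717) = 203555*(1/657717) = 203555/657717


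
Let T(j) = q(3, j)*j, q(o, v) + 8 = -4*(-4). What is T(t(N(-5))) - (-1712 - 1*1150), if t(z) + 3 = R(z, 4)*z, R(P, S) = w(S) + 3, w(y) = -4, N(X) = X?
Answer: 2878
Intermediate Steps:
q(o, v) = 8 (q(o, v) = -8 - 4*(-4) = -8 + 16 = 8)
R(P, S) = -1 (R(P, S) = -4 + 3 = -1)
t(z) = -3 - z
T(j) = 8*j
T(t(N(-5))) - (-1712 - 1*1150) = 8*(-3 - 1*(-5)) - (-1712 - 1*1150) = 8*(-3 + 5) - (-1712 - 1150) = 8*2 - 1*(-2862) = 16 + 2862 = 2878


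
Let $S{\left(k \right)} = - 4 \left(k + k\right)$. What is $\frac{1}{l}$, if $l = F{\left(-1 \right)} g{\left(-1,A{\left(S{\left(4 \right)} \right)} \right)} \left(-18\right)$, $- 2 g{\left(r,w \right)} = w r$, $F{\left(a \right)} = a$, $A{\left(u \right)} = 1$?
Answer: $\frac{1}{9} \approx 0.11111$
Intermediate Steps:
$S{\left(k \right)} = - 8 k$ ($S{\left(k \right)} = - 4 \cdot 2 k = - 8 k$)
$g{\left(r,w \right)} = - \frac{r w}{2}$ ($g{\left(r,w \right)} = - \frac{w r}{2} = - \frac{r w}{2}$)
$l = 9$ ($l = - \frac{\left(-1\right) \left(-1\right) 1}{2} \left(-18\right) = \left(-1\right) \frac{1}{2} \left(-18\right) = \left(- \frac{1}{2}\right) \left(-18\right) = 9$)
$\frac{1}{l} = \frac{1}{9}$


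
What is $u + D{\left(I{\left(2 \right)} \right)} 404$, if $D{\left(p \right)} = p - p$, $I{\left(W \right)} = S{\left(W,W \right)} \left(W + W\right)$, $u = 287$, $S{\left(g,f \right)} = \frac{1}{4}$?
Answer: $287$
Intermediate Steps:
$S{\left(g,f \right)} = \frac{1}{4}$
$I{\left(W \right)} = \frac{W}{2}$ ($I{\left(W \right)} = \frac{W + W}{4} = \frac{2 W}{4} = \frac{W}{2}$)
$D{\left(p \right)} = 0$
$u + D{\left(I{\left(2 \right)} \right)} 404 = 287 + 0 \cdot 404 = 287 + 0 = 287$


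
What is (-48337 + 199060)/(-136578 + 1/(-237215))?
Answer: -35753756445/32398350271 ≈ -1.1036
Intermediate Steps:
(-48337 + 199060)/(-136578 + 1/(-237215)) = 150723/(-136578 - 1/237215) = 150723/(-32398350271/237215) = 150723*(-237215/32398350271) = -35753756445/32398350271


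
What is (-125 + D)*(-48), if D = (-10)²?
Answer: 1200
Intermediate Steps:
D = 100
(-125 + D)*(-48) = (-125 + 100)*(-48) = -25*(-48) = 1200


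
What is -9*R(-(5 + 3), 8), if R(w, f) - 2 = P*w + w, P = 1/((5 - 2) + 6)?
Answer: 62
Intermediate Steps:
P = 1/9 (P = 1/(3 + 6) = 1/9 ≈ 0.11111)
R(w, f) = 2 + 10*w/9 (R(w, f) = 2 + (w/9 + w) = 2 + 10*w/9)
-9*R(-(5 + 3), 8) = -9*(2 + 10*(-(5 + 3))/9) = -9*(2 + 10*(-1*8)/9) = -9*(2 + (10/9)*(-8)) = -9*(2 - 80/9) = -9*(-62/9) = 62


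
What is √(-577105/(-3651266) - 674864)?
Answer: 3*I*√999679063621517806/3651266 ≈ 821.5*I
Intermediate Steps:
√(-577105/(-3651266) - 674864) = √(-577105*(-1/3651266) - 674864) = √(577105/3651266 - 674864) = √(-2464107400719/3651266) = 3*I*√999679063621517806/3651266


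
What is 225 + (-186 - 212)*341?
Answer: -135493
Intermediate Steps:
225 + (-186 - 212)*341 = 225 - 398*341 = 225 - 135718 = -135493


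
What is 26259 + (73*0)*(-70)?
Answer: 26259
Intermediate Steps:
26259 + (73*0)*(-70) = 26259 + 0*(-70) = 26259 + 0 = 26259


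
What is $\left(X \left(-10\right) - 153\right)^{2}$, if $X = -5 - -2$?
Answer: $15129$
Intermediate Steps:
$X = -3$ ($X = -5 + 2 = -3$)
$\left(X \left(-10\right) - 153\right)^{2} = \left(\left(-3\right) \left(-10\right) - 153\right)^{2} = \left(30 - 153\right)^{2} = \left(-123\right)^{2} = 15129$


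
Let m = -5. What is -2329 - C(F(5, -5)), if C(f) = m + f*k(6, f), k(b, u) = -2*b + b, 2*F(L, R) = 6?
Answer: -2306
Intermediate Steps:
F(L, R) = 3 (F(L, R) = (1/2)*6 = 3)
k(b, u) = -b
C(f) = -5 - 6*f (C(f) = -5 + f*(-1*6) = -5 + f*(-6) = -5 - 6*f)
-2329 - C(F(5, -5)) = -2329 - (-5 - 6*3) = -2329 - (-5 - 18) = -2329 - 1*(-23) = -2329 + 23 = -2306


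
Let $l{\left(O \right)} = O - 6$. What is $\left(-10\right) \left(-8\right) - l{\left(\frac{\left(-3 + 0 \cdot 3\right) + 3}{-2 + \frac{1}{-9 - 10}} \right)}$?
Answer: $86$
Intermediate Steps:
$l{\left(O \right)} = -6 + O$ ($l{\left(O \right)} = O - 6 = -6 + O$)
$\left(-10\right) \left(-8\right) - l{\left(\frac{\left(-3 + 0 \cdot 3\right) + 3}{-2 + \frac{1}{-9 - 10}} \right)} = \left(-10\right) \left(-8\right) - \left(-6 + \frac{\left(-3 + 0 \cdot 3\right) + 3}{-2 + \frac{1}{-9 - 10}}\right) = 80 - \left(-6 + \frac{\left(-3 + 0\right) + 3}{-2 + \frac{1}{-19}}\right) = 80 - \left(-6 + \frac{-3 + 3}{-2 - \frac{1}{19}}\right) = 80 - \left(-6 + \frac{0}{- \frac{39}{19}}\right) = 80 - \left(-6 + 0 \left(- \frac{19}{39}\right)\right) = 80 - \left(-6 + 0\right) = 80 - -6 = 80 + 6 = 86$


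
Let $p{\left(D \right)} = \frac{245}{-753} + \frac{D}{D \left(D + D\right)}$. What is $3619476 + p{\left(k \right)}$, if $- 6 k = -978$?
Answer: $\frac{888501650411}{245478} \approx 3.6195 \cdot 10^{6}$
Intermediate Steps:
$k = 163$ ($k = \left(- \frac{1}{6}\right) \left(-978\right) = 163$)
$p{\left(D \right)} = - \frac{245}{753} + \frac{1}{2 D}$ ($p{\left(D \right)} = 245 \left(- \frac{1}{753}\right) + \frac{D}{D 2 D} = - \frac{245}{753} + \frac{D}{2 D^{2}} = - \frac{245}{753} + D \frac{1}{2 D^{2}} = - \frac{245}{753} + \frac{1}{2 D}$)
$3619476 + p{\left(k \right)} = 3619476 + \frac{753 - 79870}{1506 \cdot 163} = 3619476 + \frac{1}{1506} \cdot \frac{1}{163} \left(753 - 79870\right) = 3619476 + \frac{1}{1506} \cdot \frac{1}{163} \left(-79117\right) = 3619476 - \frac{79117}{245478} = \frac{888501650411}{245478}$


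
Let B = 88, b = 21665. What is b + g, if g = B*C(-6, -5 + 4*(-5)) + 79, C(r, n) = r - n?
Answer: 23416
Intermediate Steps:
g = 1751 (g = 88*(-6 - (-5 + 4*(-5))) + 79 = 88*(-6 - (-5 - 20)) + 79 = 88*(-6 - 1*(-25)) + 79 = 88*(-6 + 25) + 79 = 88*19 + 79 = 1672 + 79 = 1751)
b + g = 21665 + 1751 = 23416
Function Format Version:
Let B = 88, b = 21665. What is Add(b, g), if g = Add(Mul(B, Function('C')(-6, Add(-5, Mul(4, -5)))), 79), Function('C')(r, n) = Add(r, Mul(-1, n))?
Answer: 23416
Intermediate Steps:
g = 1751 (g = Add(Mul(88, Add(-6, Mul(-1, Add(-5, Mul(4, -5))))), 79) = Add(Mul(88, Add(-6, Mul(-1, Add(-5, -20)))), 79) = Add(Mul(88, Add(-6, Mul(-1, -25))), 79) = Add(Mul(88, Add(-6, 25)), 79) = Add(Mul(88, 19), 79) = Add(1672, 79) = 1751)
Add(b, g) = Add(21665, 1751) = 23416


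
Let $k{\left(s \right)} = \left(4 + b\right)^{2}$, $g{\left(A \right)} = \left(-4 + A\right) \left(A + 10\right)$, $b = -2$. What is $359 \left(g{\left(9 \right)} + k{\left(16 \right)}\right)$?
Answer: $35541$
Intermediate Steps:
$g{\left(A \right)} = \left(-4 + A\right) \left(10 + A\right)$
$k{\left(s \right)} = 4$ ($k{\left(s \right)} = \left(4 - 2\right)^{2} = 2^{2} = 4$)
$359 \left(g{\left(9 \right)} + k{\left(16 \right)}\right) = 359 \left(\left(-40 + 9^{2} + 6 \cdot 9\right) + 4\right) = 359 \left(\left(-40 + 81 + 54\right) + 4\right) = 359 \left(95 + 4\right) = 359 \cdot 99 = 35541$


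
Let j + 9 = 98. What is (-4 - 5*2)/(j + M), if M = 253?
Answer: -7/171 ≈ -0.040936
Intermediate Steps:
j = 89 (j = -9 + 98 = 89)
(-4 - 5*2)/(j + M) = (-4 - 5*2)/(89 + 253) = (-4 - 10)/342 = (1/342)*(-14) = -7/171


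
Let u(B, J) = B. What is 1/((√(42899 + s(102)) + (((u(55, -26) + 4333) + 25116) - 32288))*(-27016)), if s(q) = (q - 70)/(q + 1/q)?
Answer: 3620940/270832726500017 + √4644452370395/2166661812000136 ≈ 1.4364e-8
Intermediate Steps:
s(q) = (-70 + q)/(q + 1/q)
1/((√(42899 + s(102)) + (((u(55, -26) + 4333) + 25116) - 32288))*(-27016)) = 1/((√(42899 + 102*(-70 + 102)/(1 + 102²)) + (((55 + 4333) + 25116) - 32288))*(-27016)) = -1/27016/(√(42899 + 102*32/(1 + 10404)) + ((4388 + 25116) - 32288)) = -1/27016/(√(42899 + 102*32/10405) + (29504 - 32288)) = -1/27016/(√(42899 + 102*(1/10405)*32) - 2784) = -1/27016/(√(42899 + 3264/10405) - 2784) = -1/27016/(√(446367359/10405) - 2784) = -1/27016/(√4644452370395/10405 - 2784) = -1/27016/(-2784 + √4644452370395/10405) = -1/(27016*(-2784 + √4644452370395/10405))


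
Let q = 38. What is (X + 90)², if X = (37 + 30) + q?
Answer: 38025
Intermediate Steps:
X = 105 (X = (37 + 30) + 38 = 67 + 38 = 105)
(X + 90)² = (105 + 90)² = 195² = 38025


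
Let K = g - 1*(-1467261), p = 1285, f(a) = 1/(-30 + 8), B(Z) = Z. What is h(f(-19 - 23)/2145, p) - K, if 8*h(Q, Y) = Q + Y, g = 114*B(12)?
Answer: -554376180931/377520 ≈ -1.4685e+6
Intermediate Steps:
f(a) = -1/22 (f(a) = 1/(-22) = -1/22)
g = 1368 (g = 114*12 = 1368)
K = 1468629 (K = 1368 - 1*(-1467261) = 1368 + 1467261 = 1468629)
h(Q, Y) = Q/8 + Y/8 (h(Q, Y) = (Q + Y)/8 = Q/8 + Y/8)
h(f(-19 - 23)/2145, p) - K = ((-1/22/2145)/8 + (⅛)*1285) - 1*1468629 = ((-1/22*1/2145)/8 + 1285/8) - 1468629 = ((⅛)*(-1/47190) + 1285/8) - 1468629 = (-1/377520 + 1285/8) - 1468629 = 60639149/377520 - 1468629 = -554376180931/377520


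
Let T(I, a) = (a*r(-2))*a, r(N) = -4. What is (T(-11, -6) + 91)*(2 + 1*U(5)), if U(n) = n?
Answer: -371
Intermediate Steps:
T(I, a) = -4*a² (T(I, a) = (a*(-4))*a = (-4*a)*a = -4*a²)
(T(-11, -6) + 91)*(2 + 1*U(5)) = (-4*(-6)² + 91)*(2 + 1*5) = (-4*36 + 91)*(2 + 5) = (-144 + 91)*7 = -53*7 = -371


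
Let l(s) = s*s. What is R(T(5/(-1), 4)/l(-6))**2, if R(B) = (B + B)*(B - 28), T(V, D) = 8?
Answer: 1000000/6561 ≈ 152.42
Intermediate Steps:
l(s) = s**2
R(B) = 2*B*(-28 + B) (R(B) = (2*B)*(-28 + B) = 2*B*(-28 + B))
R(T(5/(-1), 4)/l(-6))**2 = (2*(8/((-6)**2))*(-28 + 8/((-6)**2)))**2 = (2*(8/36)*(-28 + 8/36))**2 = (2*(8*(1/36))*(-28 + 8*(1/36)))**2 = (2*(2/9)*(-28 + 2/9))**2 = (2*(2/9)*(-250/9))**2 = (-1000/81)**2 = 1000000/6561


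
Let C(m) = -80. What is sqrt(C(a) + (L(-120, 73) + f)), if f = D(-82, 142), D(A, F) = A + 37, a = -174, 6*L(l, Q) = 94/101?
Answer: 14*I*sqrt(58479)/303 ≈ 11.173*I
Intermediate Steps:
L(l, Q) = 47/303 (L(l, Q) = (94/101)/6 = (94*(1/101))/6 = (1/6)*(94/101) = 47/303)
D(A, F) = 37 + A
f = -45 (f = 37 - 82 = -45)
sqrt(C(a) + (L(-120, 73) + f)) = sqrt(-80 + (47/303 - 45)) = sqrt(-80 - 13588/303) = sqrt(-37828/303) = 14*I*sqrt(58479)/303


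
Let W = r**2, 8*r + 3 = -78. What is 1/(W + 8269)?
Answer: 64/535777 ≈ 0.00011945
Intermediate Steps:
r = -81/8 (r = -3/8 + (1/8)*(-78) = -3/8 - 39/4 = -81/8 ≈ -10.125)
W = 6561/64 (W = (-81/8)**2 = 6561/64 ≈ 102.52)
1/(W + 8269) = 1/(6561/64 + 8269) = 1/(535777/64) = 64/535777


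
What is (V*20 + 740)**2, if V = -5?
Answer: 409600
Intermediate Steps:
(V*20 + 740)**2 = (-5*20 + 740)**2 = (-100 + 740)**2 = 640**2 = 409600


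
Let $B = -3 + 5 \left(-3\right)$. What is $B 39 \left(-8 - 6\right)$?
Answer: $9828$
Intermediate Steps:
$B = -18$ ($B = -3 - 15 = -18$)
$B 39 \left(-8 - 6\right) = \left(-18\right) 39 \left(-8 - 6\right) = \left(-702\right) \left(-14\right) = 9828$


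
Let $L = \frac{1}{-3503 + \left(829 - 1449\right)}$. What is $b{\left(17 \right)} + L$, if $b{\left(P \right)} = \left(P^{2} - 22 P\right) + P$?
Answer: $- \frac{280365}{4123} \approx -68.0$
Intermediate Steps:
$b{\left(P \right)} = P^{2} - 21 P$
$L = - \frac{1}{4123}$ ($L = \frac{1}{-3503 - 620} = \frac{1}{-4123} = - \frac{1}{4123} \approx -0.00024254$)
$b{\left(17 \right)} + L = 17 \left(-21 + 17\right) - \frac{1}{4123} = 17 \left(-4\right) - \frac{1}{4123} = -68 - \frac{1}{4123} = - \frac{280365}{4123}$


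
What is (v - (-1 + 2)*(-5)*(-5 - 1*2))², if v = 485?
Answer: 202500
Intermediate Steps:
(v - (-1 + 2)*(-5)*(-5 - 1*2))² = (485 - (-1 + 2)*(-5)*(-5 - 1*2))² = (485 - 1*(-5)*(-5 - 2))² = (485 - (-5)*(-7))² = (485 - 1*35)² = (485 - 35)² = 450² = 202500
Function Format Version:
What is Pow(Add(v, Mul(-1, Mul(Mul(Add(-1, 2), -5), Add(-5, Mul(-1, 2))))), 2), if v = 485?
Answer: 202500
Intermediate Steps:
Pow(Add(v, Mul(-1, Mul(Mul(Add(-1, 2), -5), Add(-5, Mul(-1, 2))))), 2) = Pow(Add(485, Mul(-1, Mul(Mul(Add(-1, 2), -5), Add(-5, Mul(-1, 2))))), 2) = Pow(Add(485, Mul(-1, Mul(Mul(1, -5), Add(-5, -2)))), 2) = Pow(Add(485, Mul(-1, Mul(-5, -7))), 2) = Pow(Add(485, Mul(-1, 35)), 2) = Pow(Add(485, -35), 2) = Pow(450, 2) = 202500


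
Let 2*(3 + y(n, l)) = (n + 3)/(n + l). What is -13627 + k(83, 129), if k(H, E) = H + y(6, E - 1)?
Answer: -3630587/268 ≈ -13547.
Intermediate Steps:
y(n, l) = -3 + (3 + n)/(2*(l + n)) (y(n, l) = -3 + ((n + 3)/(n + l))/2 = -3 + ((3 + n)/(l + n))/2 = -3 + (3 + n)/(2*(l + n)))
k(H, E) = H + (-21 - 6*E)/(2*(5 + E)) (k(H, E) = H + (3 - 6*(E - 1) - 5*6)/(2*((E - 1) + 6)) = H + (3 - 6*(-1 + E) - 30)/(2*((-1 + E) + 6)) = H + (3 + (6 - 6*E) - 30)/(2*(5 + E)) = H + (-21 - 6*E)/(2*(5 + E)))
-13627 + k(83, 129) = -13627 + (-21/2 - 3*129 + 83*(5 + 129))/(5 + 129) = -13627 + (-21/2 - 387 + 83*134)/134 = -13627 + (-21/2 - 387 + 11122)/134 = -13627 + (1/134)*(21449/2) = -13627 + 21449/268 = -3630587/268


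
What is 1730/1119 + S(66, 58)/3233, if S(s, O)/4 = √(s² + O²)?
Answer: 1730/1119 + 8*√1930/3233 ≈ 1.6547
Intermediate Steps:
S(s, O) = 4*√(O² + s²) (S(s, O) = 4*√(s² + O²) = 4*√(O² + s²))
1730/1119 + S(66, 58)/3233 = 1730/1119 + (4*√(58² + 66²))/3233 = 1730*(1/1119) + (4*√(3364 + 4356))*(1/3233) = 1730/1119 + (4*√7720)*(1/3233) = 1730/1119 + (4*(2*√1930))*(1/3233) = 1730/1119 + (8*√1930)*(1/3233) = 1730/1119 + 8*√1930/3233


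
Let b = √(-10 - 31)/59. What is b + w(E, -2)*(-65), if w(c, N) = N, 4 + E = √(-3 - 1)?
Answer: 130 + I*√41/59 ≈ 130.0 + 0.10853*I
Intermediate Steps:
E = -4 + 2*I (E = -4 + √(-3 - 1) = -4 + √(-4) = -4 + 2*I ≈ -4.0 + 2.0*I)
b = I*√41/59 (b = √(-41)*(1/59) = (I*√41)*(1/59) = I*√41/59 ≈ 0.10853*I)
b + w(E, -2)*(-65) = I*√41/59 - 2*(-65) = I*√41/59 + 130 = 130 + I*√41/59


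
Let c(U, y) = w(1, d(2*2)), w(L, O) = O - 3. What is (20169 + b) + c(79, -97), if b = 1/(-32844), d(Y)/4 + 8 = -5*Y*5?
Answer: 648143495/32844 ≈ 19734.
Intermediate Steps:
d(Y) = -32 - 100*Y (d(Y) = -32 + 4*(-5*Y*5) = -32 + 4*(-25*Y) = -32 - 100*Y)
w(L, O) = -3 + O
c(U, y) = -435 (c(U, y) = -3 + (-32 - 200*2) = -3 + (-32 - 100*4) = -3 + (-32 - 400) = -3 - 432 = -435)
b = -1/32844 ≈ -3.0447e-5
(20169 + b) + c(79, -97) = (20169 - 1/32844) - 435 = 662430635/32844 - 435 = 648143495/32844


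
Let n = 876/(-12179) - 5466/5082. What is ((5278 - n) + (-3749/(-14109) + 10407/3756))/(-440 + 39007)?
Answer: 962518590000537637/7027671633601539228 ≈ 0.13696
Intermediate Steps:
n = -11837041/10315613 (n = 876*(-1/12179) - 5466*1/5082 = -876/12179 - 911/847 = -11837041/10315613 ≈ -1.1475)
((5278 - n) + (-3749/(-14109) + 10407/3756))/(-440 + 39007) = ((5278 - 1*(-11837041/10315613)) + (-3749/(-14109) + 10407/3756))/(-440 + 39007) = ((5278 + 11837041/10315613) + (-3749*(-1/14109) + 10407*(1/3756)))/38567 = (54457642455/10315613 + (3749/14109 + 3469/1252))*(1/38567) = (54457642455/10315613 + 53637869/17664468)*(1/38567) = (962518590000537637/182219815738884)*(1/38567) = 962518590000537637/7027671633601539228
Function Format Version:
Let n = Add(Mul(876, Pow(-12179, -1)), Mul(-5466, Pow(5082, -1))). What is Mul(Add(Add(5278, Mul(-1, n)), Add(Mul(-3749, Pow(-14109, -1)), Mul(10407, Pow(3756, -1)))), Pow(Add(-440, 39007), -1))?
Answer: Rational(962518590000537637, 7027671633601539228) ≈ 0.13696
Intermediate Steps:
n = Rational(-11837041, 10315613) (n = Add(Mul(876, Rational(-1, 12179)), Mul(-5466, Rational(1, 5082))) = Add(Rational(-876, 12179), Rational(-911, 847)) = Rational(-11837041, 10315613) ≈ -1.1475)
Mul(Add(Add(5278, Mul(-1, n)), Add(Mul(-3749, Pow(-14109, -1)), Mul(10407, Pow(3756, -1)))), Pow(Add(-440, 39007), -1)) = Mul(Add(Add(5278, Mul(-1, Rational(-11837041, 10315613))), Add(Mul(-3749, Pow(-14109, -1)), Mul(10407, Pow(3756, -1)))), Pow(Add(-440, 39007), -1)) = Mul(Add(Add(5278, Rational(11837041, 10315613)), Add(Mul(-3749, Rational(-1, 14109)), Mul(10407, Rational(1, 3756)))), Pow(38567, -1)) = Mul(Add(Rational(54457642455, 10315613), Add(Rational(3749, 14109), Rational(3469, 1252))), Rational(1, 38567)) = Mul(Add(Rational(54457642455, 10315613), Rational(53637869, 17664468)), Rational(1, 38567)) = Mul(Rational(962518590000537637, 182219815738884), Rational(1, 38567)) = Rational(962518590000537637, 7027671633601539228)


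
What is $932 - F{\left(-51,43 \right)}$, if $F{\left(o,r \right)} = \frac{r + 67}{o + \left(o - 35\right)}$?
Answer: $\frac{127794}{137} \approx 932.8$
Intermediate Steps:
$F{\left(o,r \right)} = \frac{67 + r}{-35 + 2 o}$ ($F{\left(o,r \right)} = \frac{67 + r}{o + \left(-35 + o\right)} = \frac{67 + r}{-35 + 2 o}$)
$932 - F{\left(-51,43 \right)} = 932 - \frac{67 + 43}{-35 + 2 \left(-51\right)} = 932 - \frac{1}{-35 - 102} \cdot 110 = 932 - \frac{1}{-137} \cdot 110 = 932 - \left(- \frac{1}{137}\right) 110 = 932 - - \frac{110}{137} = 932 + \frac{110}{137} = \frac{127794}{137}$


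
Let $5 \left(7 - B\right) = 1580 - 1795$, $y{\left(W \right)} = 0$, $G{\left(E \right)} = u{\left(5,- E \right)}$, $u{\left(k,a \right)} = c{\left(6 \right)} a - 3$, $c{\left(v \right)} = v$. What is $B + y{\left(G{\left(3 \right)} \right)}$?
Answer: $50$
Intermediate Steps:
$u{\left(k,a \right)} = -3 + 6 a$ ($u{\left(k,a \right)} = 6 a - 3 = -3 + 6 a$)
$G{\left(E \right)} = -3 - 6 E$ ($G{\left(E \right)} = -3 + 6 \left(- E\right) = -3 - 6 E$)
$B = 50$ ($B = 7 - \frac{1580 - 1795}{5} = 7 - -43 = 7 + 43 = 50$)
$B + y{\left(G{\left(3 \right)} \right)} = 50 + 0 = 50$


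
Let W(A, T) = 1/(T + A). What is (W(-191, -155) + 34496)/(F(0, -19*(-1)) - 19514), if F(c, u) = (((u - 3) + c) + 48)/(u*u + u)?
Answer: -1133883425/641419644 ≈ -1.7678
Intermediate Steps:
W(A, T) = 1/(A + T)
F(c, u) = (45 + c + u)/(u + u**2) (F(c, u) = (((-3 + u) + c) + 48)/(u**2 + u) = ((-3 + c + u) + 48)/(u + u**2) = (45 + c + u)/(u + u**2))
(W(-191, -155) + 34496)/(F(0, -19*(-1)) - 19514) = (1/(-191 - 155) + 34496)/((45 + 0 - 19*(-1))/(((-19*(-1)))*(1 - 19*(-1))) - 19514) = (1/(-346) + 34496)/((45 + 0 + 19)/(19*(1 + 19)) - 19514) = (-1/346 + 34496)/((1/19)*64/20 - 19514) = 11935615/(346*((1/19)*(1/20)*64 - 19514)) = 11935615/(346*(16/95 - 19514)) = 11935615/(346*(-1853814/95)) = (11935615/346)*(-95/1853814) = -1133883425/641419644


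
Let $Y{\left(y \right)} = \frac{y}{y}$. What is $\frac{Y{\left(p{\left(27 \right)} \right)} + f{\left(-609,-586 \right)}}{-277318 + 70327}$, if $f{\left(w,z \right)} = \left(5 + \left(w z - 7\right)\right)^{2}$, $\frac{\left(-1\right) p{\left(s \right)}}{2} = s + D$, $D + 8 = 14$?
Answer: $- \frac{127357624385}{206991} \approx -6.1528 \cdot 10^{5}$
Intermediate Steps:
$D = 6$ ($D = -8 + 14 = 6$)
$p{\left(s \right)} = -12 - 2 s$ ($p{\left(s \right)} = - 2 \left(s + 6\right) = - 2 \left(6 + s\right) = -12 - 2 s$)
$f{\left(w,z \right)} = \left(-2 + w z\right)^{2}$ ($f{\left(w,z \right)} = \left(5 + \left(-7 + w z\right)\right)^{2} = \left(-2 + w z\right)^{2}$)
$Y{\left(y \right)} = 1$
$\frac{Y{\left(p{\left(27 \right)} \right)} + f{\left(-609,-586 \right)}}{-277318 + 70327} = \frac{1 + \left(-2 - -356874\right)^{2}}{-277318 + 70327} = \frac{1 + \left(-2 + 356874\right)^{2}}{-206991} = \left(1 + 356872^{2}\right) \left(- \frac{1}{206991}\right) = \left(1 + 127357624384\right) \left(- \frac{1}{206991}\right) = 127357624385 \left(- \frac{1}{206991}\right) = - \frac{127357624385}{206991}$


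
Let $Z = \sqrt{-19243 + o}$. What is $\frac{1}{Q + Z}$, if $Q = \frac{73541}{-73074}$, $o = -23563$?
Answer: $- \frac{5373935034}{228581292708337} - \frac{5339809476 i \sqrt{42806}}{228581292708337} \approx -2.351 \cdot 10^{-5} - 0.0048332 i$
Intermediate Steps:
$Q = - \frac{73541}{73074}$ ($Q = 73541 \left(- \frac{1}{73074}\right) = - \frac{73541}{73074} \approx -1.0064$)
$Z = i \sqrt{42806}$ ($Z = \sqrt{-19243 - 23563} = \sqrt{-42806} = i \sqrt{42806} \approx 206.9 i$)
$\frac{1}{Q + Z} = \frac{1}{- \frac{73541}{73074} + i \sqrt{42806}}$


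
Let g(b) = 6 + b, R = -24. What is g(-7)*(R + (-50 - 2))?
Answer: 76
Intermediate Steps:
g(-7)*(R + (-50 - 2)) = (6 - 7)*(-24 + (-50 - 2)) = -(-24 - 52) = -1*(-76) = 76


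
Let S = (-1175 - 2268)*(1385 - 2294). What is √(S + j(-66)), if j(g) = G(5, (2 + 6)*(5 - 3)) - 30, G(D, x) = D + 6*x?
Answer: √3129758 ≈ 1769.1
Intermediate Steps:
S = 3129687 (S = -3443*(-909) = 3129687)
j(g) = 71 (j(g) = (5 + 6*((2 + 6)*(5 - 3))) - 30 = (5 + 6*(8*2)) - 30 = (5 + 6*16) - 30 = (5 + 96) - 30 = 101 - 30 = 71)
√(S + j(-66)) = √(3129687 + 71) = √3129758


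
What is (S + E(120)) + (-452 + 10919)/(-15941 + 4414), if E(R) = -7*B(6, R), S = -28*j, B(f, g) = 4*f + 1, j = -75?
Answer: 22179008/11527 ≈ 1924.1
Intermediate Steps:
B(f, g) = 1 + 4*f
S = 2100 (S = -28*(-75) = 2100)
E(R) = -175 (E(R) = -7*(1 + 4*6) = -7*(1 + 24) = -7*25 = -175)
(S + E(120)) + (-452 + 10919)/(-15941 + 4414) = (2100 - 175) + (-452 + 10919)/(-15941 + 4414) = 1925 + 10467/(-11527) = 1925 + 10467*(-1/11527) = 1925 - 10467/11527 = 22179008/11527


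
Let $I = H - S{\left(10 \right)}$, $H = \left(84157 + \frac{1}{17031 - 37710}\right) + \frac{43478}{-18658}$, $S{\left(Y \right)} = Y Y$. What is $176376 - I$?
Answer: $\frac{17810113212839}{192914391} \approx 92321.0$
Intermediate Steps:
$S{\left(Y \right)} = Y^{2}$
$H = \frac{16234646853277}{192914391}$ ($H = \left(84157 + \frac{1}{-20679}\right) + 43478 \left(- \frac{1}{18658}\right) = \left(84157 - \frac{1}{20679}\right) - \frac{21739}{9329} = \frac{1740282602}{20679} - \frac{21739}{9329} = \frac{16234646853277}{192914391} \approx 84155.0$)
$I = \frac{16215355414177}{192914391}$ ($I = \frac{16234646853277}{192914391} - 10^{2} = \frac{16234646853277}{192914391} - 100 = \frac{16215355414177}{192914391} \approx 84055.0$)
$176376 - I = 176376 - \frac{16215355414177}{192914391} = \frac{17810113212839}{192914391}$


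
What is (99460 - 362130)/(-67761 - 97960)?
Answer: 262670/165721 ≈ 1.5850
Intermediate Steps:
(99460 - 362130)/(-67761 - 97960) = -262670/(-165721) = -262670*(-1/165721) = 262670/165721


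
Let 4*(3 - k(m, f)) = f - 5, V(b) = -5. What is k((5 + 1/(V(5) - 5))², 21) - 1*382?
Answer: -383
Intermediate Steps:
k(m, f) = 17/4 - f/4 (k(m, f) = 3 - (f - 5)/4 = 3 - (-5 + f)/4 = 3 + (5/4 - f/4) = 17/4 - f/4)
k((5 + 1/(V(5) - 5))², 21) - 1*382 = (17/4 - ¼*21) - 1*382 = (17/4 - 21/4) - 382 = -1 - 382 = -383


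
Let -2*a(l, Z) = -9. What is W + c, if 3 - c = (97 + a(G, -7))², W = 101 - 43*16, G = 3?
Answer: -43545/4 ≈ -10886.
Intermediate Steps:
a(l, Z) = 9/2 (a(l, Z) = -½*(-9) = 9/2)
W = -587 (W = 101 - 688 = -587)
c = -41197/4 (c = 3 - (97 + 9/2)² = 3 - (203/2)² = 3 - 1*41209/4 = 3 - 41209/4 = -41197/4 ≈ -10299.)
W + c = -587 - 41197/4 = -43545/4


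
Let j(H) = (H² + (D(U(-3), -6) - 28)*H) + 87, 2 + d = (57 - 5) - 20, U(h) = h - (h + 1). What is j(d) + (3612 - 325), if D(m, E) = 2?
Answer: 3494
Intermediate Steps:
U(h) = -1 (U(h) = h - (1 + h) = h + (-1 - h) = -1)
d = 30 (d = -2 + ((57 - 5) - 20) = -2 + (52 - 20) = -2 + 32 = 30)
j(H) = 87 + H² - 26*H (j(H) = (H² + (2 - 28)*H) + 87 = (H² - 26*H) + 87 = 87 + H² - 26*H)
j(d) + (3612 - 325) = (87 + 30² - 26*30) + (3612 - 325) = (87 + 900 - 780) + 3287 = 207 + 3287 = 3494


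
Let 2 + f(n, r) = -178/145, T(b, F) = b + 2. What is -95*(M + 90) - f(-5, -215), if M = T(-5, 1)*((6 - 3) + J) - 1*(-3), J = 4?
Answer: -991332/145 ≈ -6836.8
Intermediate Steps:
T(b, F) = 2 + b
f(n, r) = -468/145 (f(n, r) = -2 - 178/145 = -468/145)
M = -18 (M = (2 - 5)*((6 - 3) + 4) - 1*(-3) = -3*(3 + 4) + 3 = -3*7 + 3 = -21 + 3 = -18)
-95*(M + 90) - f(-5, -215) = -95*(-18 + 90) - 1*(-468/145) = -95*72 + 468/145 = -6840 + 468/145 = -991332/145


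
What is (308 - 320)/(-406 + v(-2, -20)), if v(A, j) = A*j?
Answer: 2/61 ≈ 0.032787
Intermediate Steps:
(308 - 320)/(-406 + v(-2, -20)) = (308 - 320)/(-406 - 2*(-20)) = -12/(-406 + 40) = -12/(-366) = -12*(-1/366) = 2/61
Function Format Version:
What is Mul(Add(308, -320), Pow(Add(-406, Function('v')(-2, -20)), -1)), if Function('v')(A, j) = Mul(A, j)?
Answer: Rational(2, 61) ≈ 0.032787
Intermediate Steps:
Mul(Add(308, -320), Pow(Add(-406, Function('v')(-2, -20)), -1)) = Mul(Add(308, -320), Pow(Add(-406, Mul(-2, -20)), -1)) = Mul(-12, Pow(Add(-406, 40), -1)) = Mul(-12, Pow(-366, -1)) = Mul(-12, Rational(-1, 366)) = Rational(2, 61)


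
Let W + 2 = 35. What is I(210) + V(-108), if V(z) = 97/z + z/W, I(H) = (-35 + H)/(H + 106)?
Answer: -169735/46926 ≈ -3.6171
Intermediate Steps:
W = 33 (W = -2 + 35 = 33)
I(H) = (-35 + H)/(106 + H)
V(z) = 97/z + z/33
I(210) + V(-108) = (-35 + 210)/(106 + 210) + (97/(-108) + (1/33)*(-108)) = 175/316 + (97*(-1/108) - 36/11) = (1/316)*175 + (-97/108 - 36/11) = 175/316 - 4955/1188 = -169735/46926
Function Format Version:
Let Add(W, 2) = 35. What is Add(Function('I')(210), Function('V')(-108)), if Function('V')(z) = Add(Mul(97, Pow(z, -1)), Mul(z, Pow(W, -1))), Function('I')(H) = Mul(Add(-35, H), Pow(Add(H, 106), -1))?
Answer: Rational(-169735, 46926) ≈ -3.6171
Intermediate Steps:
W = 33 (W = Add(-2, 35) = 33)
Function('I')(H) = Mul(Pow(Add(106, H), -1), Add(-35, H)) (Function('I')(H) = Mul(Add(-35, H), Pow(Add(106, H), -1)) = Mul(Pow(Add(106, H), -1), Add(-35, H)))
Function('V')(z) = Add(Mul(97, Pow(z, -1)), Mul(Rational(1, 33), z)) (Function('V')(z) = Add(Mul(97, Pow(z, -1)), Mul(z, Pow(33, -1))) = Add(Mul(97, Pow(z, -1)), Mul(z, Rational(1, 33))) = Add(Mul(97, Pow(z, -1)), Mul(Rational(1, 33), z)))
Add(Function('I')(210), Function('V')(-108)) = Add(Mul(Pow(Add(106, 210), -1), Add(-35, 210)), Add(Mul(97, Pow(-108, -1)), Mul(Rational(1, 33), -108))) = Add(Mul(Pow(316, -1), 175), Add(Mul(97, Rational(-1, 108)), Rational(-36, 11))) = Add(Mul(Rational(1, 316), 175), Add(Rational(-97, 108), Rational(-36, 11))) = Add(Rational(175, 316), Rational(-4955, 1188)) = Rational(-169735, 46926)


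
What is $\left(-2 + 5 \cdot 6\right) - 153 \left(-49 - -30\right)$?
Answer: $2935$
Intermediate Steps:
$\left(-2 + 5 \cdot 6\right) - 153 \left(-49 - -30\right) = \left(-2 + 30\right) - 153 \left(-49 + 30\right) = 28 - -2907 = 28 + 2907 = 2935$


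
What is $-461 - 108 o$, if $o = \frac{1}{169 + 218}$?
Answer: $- \frac{19835}{43} \approx -461.28$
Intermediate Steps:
$o = \frac{1}{387} \approx 0.002584$
$-461 - 108 o = -461 - \frac{12}{43} = - \frac{19835}{43}$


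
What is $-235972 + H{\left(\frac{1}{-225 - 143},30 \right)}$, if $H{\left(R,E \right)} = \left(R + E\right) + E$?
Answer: $- \frac{86815617}{368} \approx -2.3591 \cdot 10^{5}$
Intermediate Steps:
$H{\left(R,E \right)} = R + 2 E$ ($H{\left(R,E \right)} = \left(E + R\right) + E = R + 2 E$)
$-235972 + H{\left(\frac{1}{-225 - 143},30 \right)} = -235972 + \left(\frac{1}{-225 - 143} + 2 \cdot 30\right) = -235972 + \left(\frac{1}{-225 - 143} + 60\right) = -235972 + \left(\frac{1}{-368} + 60\right) = -235972 + \left(- \frac{1}{368} + 60\right) = -235972 + \frac{22079}{368} = - \frac{86815617}{368}$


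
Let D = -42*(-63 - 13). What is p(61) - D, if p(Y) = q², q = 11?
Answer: -3071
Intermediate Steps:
D = 3192 (D = -42*(-76) = 3192)
p(Y) = 121 (p(Y) = 11² = 121)
p(61) - D = 121 - 1*3192 = 121 - 3192 = -3071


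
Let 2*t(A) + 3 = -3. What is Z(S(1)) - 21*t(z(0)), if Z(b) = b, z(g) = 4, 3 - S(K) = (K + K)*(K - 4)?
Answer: 72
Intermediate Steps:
S(K) = 3 - 2*K*(-4 + K) (S(K) = 3 - (K + K)*(K - 4) = 3 - 2*K*(-4 + K))
t(A) = -3 (t(A) = -3/2 + (½)*(-3) = -3/2 - 3/2 = -3)
Z(S(1)) - 21*t(z(0)) = (3 - 2*1² + 8*1) - 21*(-3) = (3 - 2*1 + 8) + 63 = (3 - 2 + 8) + 63 = 9 + 63 = 72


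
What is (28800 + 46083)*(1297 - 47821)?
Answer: -3483856692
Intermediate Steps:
(28800 + 46083)*(1297 - 47821) = 74883*(-46524) = -3483856692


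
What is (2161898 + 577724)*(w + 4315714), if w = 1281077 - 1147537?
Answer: 12189274141988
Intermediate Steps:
w = 133540
(2161898 + 577724)*(w + 4315714) = (2161898 + 577724)*(133540 + 4315714) = 2739622*4449254 = 12189274141988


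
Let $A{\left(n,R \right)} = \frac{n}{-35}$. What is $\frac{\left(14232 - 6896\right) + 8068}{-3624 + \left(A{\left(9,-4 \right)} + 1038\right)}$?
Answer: $- \frac{539140}{90519} \approx -5.9561$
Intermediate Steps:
$A{\left(n,R \right)} = - \frac{n}{35}$ ($A{\left(n,R \right)} = n \left(- \frac{1}{35}\right) = - \frac{n}{35}$)
$\frac{\left(14232 - 6896\right) + 8068}{-3624 + \left(A{\left(9,-4 \right)} + 1038\right)} = \frac{\left(14232 - 6896\right) + 8068}{-3624 + \left(\left(- \frac{1}{35}\right) 9 + 1038\right)} = \frac{\left(14232 - 6896\right) + 8068}{-3624 + \left(- \frac{9}{35} + 1038\right)} = \frac{7336 + 8068}{-3624 + \frac{36321}{35}} = \frac{15404}{- \frac{90519}{35}} = 15404 \left(- \frac{35}{90519}\right) = - \frac{539140}{90519}$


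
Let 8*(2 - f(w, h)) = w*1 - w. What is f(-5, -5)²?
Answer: 4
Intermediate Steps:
f(w, h) = 2 (f(w, h) = 2 - (w*1 - w)/8 = 2 - (w - w)/8 = 2 - ⅛*0 = 2 + 0 = 2)
f(-5, -5)² = 2² = 4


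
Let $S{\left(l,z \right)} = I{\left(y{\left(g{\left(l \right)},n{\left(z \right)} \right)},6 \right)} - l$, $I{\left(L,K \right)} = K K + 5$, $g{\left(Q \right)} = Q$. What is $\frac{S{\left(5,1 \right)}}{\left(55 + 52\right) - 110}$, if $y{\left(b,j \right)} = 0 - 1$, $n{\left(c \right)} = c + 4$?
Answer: $-12$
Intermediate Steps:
$n{\left(c \right)} = 4 + c$
$y{\left(b,j \right)} = -1$
$I{\left(L,K \right)} = 5 + K^{2}$ ($I{\left(L,K \right)} = K^{2} + 5 = 5 + K^{2}$)
$S{\left(l,z \right)} = 41 - l$ ($S{\left(l,z \right)} = \left(5 + 6^{2}\right) - l = \left(5 + 36\right) - l = 41 - l$)
$\frac{S{\left(5,1 \right)}}{\left(55 + 52\right) - 110} = \frac{41 - 5}{\left(55 + 52\right) - 110} = \frac{41 - 5}{107 - 110} = \frac{36}{-3} = 36 \left(- \frac{1}{3}\right) = -12$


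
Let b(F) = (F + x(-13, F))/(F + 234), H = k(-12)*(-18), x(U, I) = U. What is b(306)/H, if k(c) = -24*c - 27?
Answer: -293/2536920 ≈ -0.00011549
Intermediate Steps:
k(c) = -27 - 24*c
H = -4698 (H = (-27 - 24*(-12))*(-18) = (-27 + 288)*(-18) = 261*(-18) = -4698)
b(F) = (-13 + F)/(234 + F) (b(F) = (F - 13)/(F + 234) = (-13 + F)/(234 + F))
b(306)/H = ((-13 + 306)/(234 + 306))/(-4698) = (293/540)*(-1/4698) = -293/2536920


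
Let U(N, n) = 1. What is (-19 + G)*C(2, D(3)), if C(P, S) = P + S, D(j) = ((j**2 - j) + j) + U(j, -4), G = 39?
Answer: 240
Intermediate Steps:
D(j) = 1 + j**2 (D(j) = ((j**2 - j) + j) + 1 = j**2 + 1 = 1 + j**2)
(-19 + G)*C(2, D(3)) = (-19 + 39)*(2 + (1 + 3**2)) = 20*(2 + (1 + 9)) = 20*(2 + 10) = 20*12 = 240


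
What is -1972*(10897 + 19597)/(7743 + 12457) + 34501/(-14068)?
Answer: -105833049453/35521700 ≈ -2979.4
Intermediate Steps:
-1972*(10897 + 19597)/(7743 + 12457) + 34501/(-14068) = -1972/(20200/30494) + 34501*(-1/14068) = -1972/(20200*(1/30494)) - 34501/14068 = -1972/10100/15247 - 34501/14068 = -1972*15247/10100 - 34501/14068 = -7516771/2525 - 34501/14068 = -105833049453/35521700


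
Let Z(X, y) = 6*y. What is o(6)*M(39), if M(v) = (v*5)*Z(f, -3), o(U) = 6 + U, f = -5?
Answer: -42120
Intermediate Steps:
M(v) = -90*v (M(v) = (v*5)*(6*(-3)) = (5*v)*(-18) = -90*v)
o(6)*M(39) = (6 + 6)*(-90*39) = 12*(-3510) = -42120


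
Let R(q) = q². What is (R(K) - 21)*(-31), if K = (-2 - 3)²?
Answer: -18724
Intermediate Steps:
K = 25 (K = (-5)² = 25)
(R(K) - 21)*(-31) = (25² - 21)*(-31) = (625 - 21)*(-31) = 604*(-31) = -18724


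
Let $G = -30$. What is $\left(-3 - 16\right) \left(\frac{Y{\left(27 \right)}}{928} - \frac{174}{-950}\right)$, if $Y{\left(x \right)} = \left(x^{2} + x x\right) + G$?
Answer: $- \frac{189759}{5800} \approx -32.717$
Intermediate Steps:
$Y{\left(x \right)} = -30 + 2 x^{2}$ ($Y{\left(x \right)} = \left(x^{2} + x x\right) - 30 = \left(x^{2} + x^{2}\right) - 30 = 2 x^{2} - 30 = -30 + 2 x^{2}$)
$\left(-3 - 16\right) \left(\frac{Y{\left(27 \right)}}{928} - \frac{174}{-950}\right) = \left(-3 - 16\right) \left(\frac{-30 + 2 \cdot 27^{2}}{928} - \frac{174}{-950}\right) = - 19 \left(\left(-30 + 2 \cdot 729\right) \frac{1}{928} - - \frac{87}{475}\right) = - 19 \left(\left(-30 + 1458\right) \frac{1}{928} + \frac{87}{475}\right) = - 19 \left(1428 \cdot \frac{1}{928} + \frac{87}{475}\right) = - 19 \left(\frac{357}{232} + \frac{87}{475}\right) = \left(-19\right) \frac{189759}{110200} = - \frac{189759}{5800}$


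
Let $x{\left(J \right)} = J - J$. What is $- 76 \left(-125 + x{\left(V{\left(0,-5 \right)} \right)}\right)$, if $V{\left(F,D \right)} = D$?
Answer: $9500$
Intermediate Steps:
$x{\left(J \right)} = 0$
$- 76 \left(-125 + x{\left(V{\left(0,-5 \right)} \right)}\right) = - 76 \left(-125 + 0\right) = \left(-76\right) \left(-125\right) = 9500$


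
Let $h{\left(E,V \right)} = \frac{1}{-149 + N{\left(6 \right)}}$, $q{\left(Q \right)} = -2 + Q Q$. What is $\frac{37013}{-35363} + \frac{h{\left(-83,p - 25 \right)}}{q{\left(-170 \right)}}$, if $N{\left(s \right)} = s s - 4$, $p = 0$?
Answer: $- \frac{125143431221}{119564636958} \approx -1.0467$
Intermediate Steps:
$q{\left(Q \right)} = -2 + Q^{2}$
$N{\left(s \right)} = -4 + s^{2}$ ($N{\left(s \right)} = s^{2} - 4 = -4 + s^{2}$)
$h{\left(E,V \right)} = - \frac{1}{117}$ ($h{\left(E,V \right)} = \frac{1}{-149 - \left(4 - 6^{2}\right)} = \frac{1}{-149 + \left(-4 + 36\right)} = \frac{1}{-149 + 32} = \frac{1}{-117} = - \frac{1}{117}$)
$\frac{37013}{-35363} + \frac{h{\left(-83,p - 25 \right)}}{q{\left(-170 \right)}} = \frac{37013}{-35363} - \frac{1}{117 \left(-2 + \left(-170\right)^{2}\right)} = 37013 \left(- \frac{1}{35363}\right) - \frac{1}{117 \left(-2 + 28900\right)} = - \frac{37013}{35363} - \frac{1}{117 \cdot 28898} = - \frac{37013}{35363} - \frac{1}{3381066} = - \frac{125143431221}{119564636958}$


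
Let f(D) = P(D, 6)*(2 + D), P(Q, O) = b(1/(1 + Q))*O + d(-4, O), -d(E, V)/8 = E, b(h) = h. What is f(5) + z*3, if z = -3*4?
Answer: 195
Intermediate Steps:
d(E, V) = -8*E
P(Q, O) = 32 + O/(1 + Q) (P(Q, O) = O/(1 + Q) - 8*(-4) = O/(1 + Q) + 32 = 32 + O/(1 + Q))
f(D) = (2 + D)*(38 + 32*D)/(1 + D) (f(D) = ((32 + 6 + 32*D)/(1 + D))*(2 + D) = ((38 + 32*D)/(1 + D))*(2 + D) = (2 + D)*(38 + 32*D)/(1 + D))
z = -12
f(5) + z*3 = 2*(2 + 5)*(19 + 16*5)/(1 + 5) - 12*3 = 2*7*(19 + 80)/6 - 36 = 2*(⅙)*7*99 - 36 = 231 - 36 = 195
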